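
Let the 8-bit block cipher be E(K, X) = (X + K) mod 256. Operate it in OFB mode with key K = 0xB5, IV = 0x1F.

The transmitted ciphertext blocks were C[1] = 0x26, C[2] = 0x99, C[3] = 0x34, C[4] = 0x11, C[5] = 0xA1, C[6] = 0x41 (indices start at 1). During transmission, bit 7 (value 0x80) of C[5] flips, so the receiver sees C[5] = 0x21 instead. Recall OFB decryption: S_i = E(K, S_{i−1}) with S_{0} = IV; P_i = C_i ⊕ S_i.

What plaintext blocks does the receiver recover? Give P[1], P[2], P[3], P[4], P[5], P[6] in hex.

Only C[5] changed, to 0x21. In OFB, a change in C_i flips the same bit in P_i only; the keystream is unaffected. Decrypting the received ciphertext:
P[1]: S = E(K, 0x1F) = 0xD4; 0x26 ⊕ 0xD4 = 0xF2.
P[2]: S = E(K, 0xD4) = 0x89; 0x99 ⊕ 0x89 = 0x10.
P[3]: S = E(K, 0x89) = 0x3E; 0x34 ⊕ 0x3E = 0x0A.
P[4]: S = E(K, 0x3E) = 0xF3; 0x11 ⊕ 0xF3 = 0xE2.
P[5]: S = E(K, 0xF3) = 0xA8; 0x21 ⊕ 0xA8 = 0x89.
P[6]: S = E(K, 0xA8) = 0x5D; 0x41 ⊕ 0x5D = 0x1C.
Blocks that differ from the original plaintext: P[5].

P[1] = 0xF2, P[2] = 0x10, P[3] = 0x0A, P[4] = 0xE2, P[5] = 0x89, P[6] = 0x1C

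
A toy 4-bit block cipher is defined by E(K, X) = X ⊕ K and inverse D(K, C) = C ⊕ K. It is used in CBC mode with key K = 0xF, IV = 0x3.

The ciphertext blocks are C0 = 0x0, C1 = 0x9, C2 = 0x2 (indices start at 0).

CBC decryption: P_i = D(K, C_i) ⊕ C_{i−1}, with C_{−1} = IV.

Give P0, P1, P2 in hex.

P0 = 0xC, P1 = 0x6, P2 = 0x4

P0: D(K, 0x0) = 0xF; 0xF ⊕ 0x3 = 0xC.
P1: D(K, 0x9) = 0x6; 0x6 ⊕ 0x0 = 0x6.
P2: D(K, 0x2) = 0xD; 0xD ⊕ 0x9 = 0x4.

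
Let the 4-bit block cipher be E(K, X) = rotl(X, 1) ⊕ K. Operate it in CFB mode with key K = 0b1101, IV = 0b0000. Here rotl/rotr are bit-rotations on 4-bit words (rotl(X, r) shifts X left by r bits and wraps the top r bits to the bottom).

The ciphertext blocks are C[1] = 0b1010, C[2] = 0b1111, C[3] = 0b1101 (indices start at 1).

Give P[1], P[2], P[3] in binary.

P[1] = 0b0111, P[2] = 0b0111, P[3] = 0b1111

CFB decryption: P_i = C_i ⊕ E(K, C_{i−1}), with C_{0} = IV.
P[1]: E(K, 0b0000) = 0b1101; 0b1010 ⊕ 0b1101 = 0b0111.
P[2]: E(K, 0b1010) = 0b1000; 0b1111 ⊕ 0b1000 = 0b0111.
P[3]: E(K, 0b1111) = 0b0010; 0b1101 ⊕ 0b0010 = 0b1111.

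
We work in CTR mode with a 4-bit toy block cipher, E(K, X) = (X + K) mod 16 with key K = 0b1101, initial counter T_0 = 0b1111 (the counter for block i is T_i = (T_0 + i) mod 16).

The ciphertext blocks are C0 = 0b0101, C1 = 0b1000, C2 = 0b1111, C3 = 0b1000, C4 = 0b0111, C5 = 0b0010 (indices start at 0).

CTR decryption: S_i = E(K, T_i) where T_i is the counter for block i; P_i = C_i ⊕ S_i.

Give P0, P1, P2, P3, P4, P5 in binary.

P0: T = 0b1111, S = E(K, T) = 0b1100; 0b0101 ⊕ 0b1100 = 0b1001.
P1: T = 0b0000, S = E(K, T) = 0b1101; 0b1000 ⊕ 0b1101 = 0b0101.
P2: T = 0b0001, S = E(K, T) = 0b1110; 0b1111 ⊕ 0b1110 = 0b0001.
P3: T = 0b0010, S = E(K, T) = 0b1111; 0b1000 ⊕ 0b1111 = 0b0111.
P4: T = 0b0011, S = E(K, T) = 0b0000; 0b0111 ⊕ 0b0000 = 0b0111.
P5: T = 0b0100, S = E(K, T) = 0b0001; 0b0010 ⊕ 0b0001 = 0b0011.

P0 = 0b1001, P1 = 0b0101, P2 = 0b0001, P3 = 0b0111, P4 = 0b0111, P5 = 0b0011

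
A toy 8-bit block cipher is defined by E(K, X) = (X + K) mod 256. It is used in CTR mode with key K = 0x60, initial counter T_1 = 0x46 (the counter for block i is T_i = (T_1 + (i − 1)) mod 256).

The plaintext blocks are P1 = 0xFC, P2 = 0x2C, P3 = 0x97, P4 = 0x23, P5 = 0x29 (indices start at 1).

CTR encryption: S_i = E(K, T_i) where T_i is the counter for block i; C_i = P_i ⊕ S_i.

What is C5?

C5 = 0x83

C1: T = 0x46, S = E(K, T) = 0xA6; 0xFC ⊕ 0xA6 = 0x5A.
C2: T = 0x47, S = E(K, T) = 0xA7; 0x2C ⊕ 0xA7 = 0x8B.
C3: T = 0x48, S = E(K, T) = 0xA8; 0x97 ⊕ 0xA8 = 0x3F.
C4: T = 0x49, S = E(K, T) = 0xA9; 0x23 ⊕ 0xA9 = 0x8A.
C5: T = 0x4A, S = E(K, T) = 0xAA; 0x29 ⊕ 0xAA = 0x83.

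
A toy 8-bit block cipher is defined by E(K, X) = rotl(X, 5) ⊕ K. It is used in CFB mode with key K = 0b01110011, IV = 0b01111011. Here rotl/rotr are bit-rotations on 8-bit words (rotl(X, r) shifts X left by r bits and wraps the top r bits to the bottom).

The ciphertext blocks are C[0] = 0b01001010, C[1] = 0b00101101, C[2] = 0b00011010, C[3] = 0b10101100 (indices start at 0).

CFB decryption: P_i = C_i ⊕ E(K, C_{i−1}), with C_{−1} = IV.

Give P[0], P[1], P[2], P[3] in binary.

P[0]: E(K, 0b01111011) = 0b00011100; 0b01001010 ⊕ 0b00011100 = 0b01010110.
P[1]: E(K, 0b01001010) = 0b00111010; 0b00101101 ⊕ 0b00111010 = 0b00010111.
P[2]: E(K, 0b00101101) = 0b11010110; 0b00011010 ⊕ 0b11010110 = 0b11001100.
P[3]: E(K, 0b00011010) = 0b00110000; 0b10101100 ⊕ 0b00110000 = 0b10011100.

P[0] = 0b01010110, P[1] = 0b00010111, P[2] = 0b11001100, P[3] = 0b10011100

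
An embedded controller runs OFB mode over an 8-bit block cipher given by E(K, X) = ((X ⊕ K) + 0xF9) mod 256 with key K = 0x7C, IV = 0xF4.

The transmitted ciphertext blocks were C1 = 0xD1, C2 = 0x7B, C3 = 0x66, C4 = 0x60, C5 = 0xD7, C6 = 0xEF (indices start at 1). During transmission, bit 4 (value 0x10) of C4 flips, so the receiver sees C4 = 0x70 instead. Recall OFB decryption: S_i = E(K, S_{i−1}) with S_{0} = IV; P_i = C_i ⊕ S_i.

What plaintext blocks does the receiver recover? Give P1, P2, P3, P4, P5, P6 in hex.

P1 = 0x50, P2 = 0x8D, P3 = 0xE5, P4 = 0x88, P5 = 0xAA, P6 = 0x15

Only C4 changed, to 0x70. In OFB, a change in C_i flips the same bit in P_i only; the keystream is unaffected. Decrypting the received ciphertext:
P1: S = E(K, 0xF4) = 0x81; 0xD1 ⊕ 0x81 = 0x50.
P2: S = E(K, 0x81) = 0xF6; 0x7B ⊕ 0xF6 = 0x8D.
P3: S = E(K, 0xF6) = 0x83; 0x66 ⊕ 0x83 = 0xE5.
P4: S = E(K, 0x83) = 0xF8; 0x70 ⊕ 0xF8 = 0x88.
P5: S = E(K, 0xF8) = 0x7D; 0xD7 ⊕ 0x7D = 0xAA.
P6: S = E(K, 0x7D) = 0xFA; 0xEF ⊕ 0xFA = 0x15.
Blocks that differ from the original plaintext: P4.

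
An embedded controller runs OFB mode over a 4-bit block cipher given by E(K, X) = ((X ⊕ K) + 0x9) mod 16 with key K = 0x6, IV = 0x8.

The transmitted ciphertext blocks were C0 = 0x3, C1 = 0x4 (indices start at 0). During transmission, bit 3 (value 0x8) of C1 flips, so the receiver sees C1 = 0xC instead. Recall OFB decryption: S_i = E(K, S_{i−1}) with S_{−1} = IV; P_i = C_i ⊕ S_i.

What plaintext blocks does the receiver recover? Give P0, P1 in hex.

Only C1 changed, to 0xC. In OFB, a change in C_i flips the same bit in P_i only; the keystream is unaffected. Decrypting the received ciphertext:
P0: S = E(K, 0x8) = 0x7; 0x3 ⊕ 0x7 = 0x4.
P1: S = E(K, 0x7) = 0xA; 0xC ⊕ 0xA = 0x6.
Blocks that differ from the original plaintext: P1.

P0 = 0x4, P1 = 0x6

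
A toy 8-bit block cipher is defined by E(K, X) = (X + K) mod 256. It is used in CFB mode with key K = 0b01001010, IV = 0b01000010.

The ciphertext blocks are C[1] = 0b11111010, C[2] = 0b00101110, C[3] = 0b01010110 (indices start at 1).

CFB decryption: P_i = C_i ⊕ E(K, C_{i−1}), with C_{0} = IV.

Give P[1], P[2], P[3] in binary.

P[1]: E(K, 0b01000010) = 0b10001100; 0b11111010 ⊕ 0b10001100 = 0b01110110.
P[2]: E(K, 0b11111010) = 0b01000100; 0b00101110 ⊕ 0b01000100 = 0b01101010.
P[3]: E(K, 0b00101110) = 0b01111000; 0b01010110 ⊕ 0b01111000 = 0b00101110.

P[1] = 0b01110110, P[2] = 0b01101010, P[3] = 0b00101110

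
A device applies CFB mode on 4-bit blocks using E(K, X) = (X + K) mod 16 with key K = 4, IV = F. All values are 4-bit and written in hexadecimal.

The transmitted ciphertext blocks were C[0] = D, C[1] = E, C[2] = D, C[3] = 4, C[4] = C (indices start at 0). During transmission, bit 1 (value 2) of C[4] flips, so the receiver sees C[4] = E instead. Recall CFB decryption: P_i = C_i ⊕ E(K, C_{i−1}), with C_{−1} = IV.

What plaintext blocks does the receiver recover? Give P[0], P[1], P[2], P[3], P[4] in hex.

Only C[4] changed, to E. In CFB, a change in C_i flips the same bit in P_i and garbles P_{i+1}. Decrypting the received ciphertext:
P[0]: E(K, F) = 3; D ⊕ 3 = E.
P[1]: E(K, D) = 1; E ⊕ 1 = F.
P[2]: E(K, E) = 2; D ⊕ 2 = F.
P[3]: E(K, D) = 1; 4 ⊕ 1 = 5.
P[4]: E(K, 4) = 8; E ⊕ 8 = 6.
Blocks that differ from the original plaintext: P[4].

P[0] = E, P[1] = F, P[2] = F, P[3] = 5, P[4] = 6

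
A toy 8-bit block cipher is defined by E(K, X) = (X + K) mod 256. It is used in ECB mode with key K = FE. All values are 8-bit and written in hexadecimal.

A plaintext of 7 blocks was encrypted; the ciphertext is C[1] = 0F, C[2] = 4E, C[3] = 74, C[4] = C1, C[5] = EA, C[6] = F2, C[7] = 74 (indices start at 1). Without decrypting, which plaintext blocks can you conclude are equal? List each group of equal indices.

P[3] = P[7]

ECB encrypts each block independently with the same key, so equal ciphertext blocks imply equal plaintext blocks.
C[3] = C[7] = 74, so P[3] = P[7].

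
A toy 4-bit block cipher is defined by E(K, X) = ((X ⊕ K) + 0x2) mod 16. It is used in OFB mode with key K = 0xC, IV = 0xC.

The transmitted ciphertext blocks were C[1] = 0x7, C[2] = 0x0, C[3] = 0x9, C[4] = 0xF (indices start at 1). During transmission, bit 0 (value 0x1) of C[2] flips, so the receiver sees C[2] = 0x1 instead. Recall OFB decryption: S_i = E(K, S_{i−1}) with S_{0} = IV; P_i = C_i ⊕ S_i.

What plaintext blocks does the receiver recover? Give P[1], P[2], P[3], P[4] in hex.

Only C[2] changed, to 0x1. In OFB, a change in C_i flips the same bit in P_i only; the keystream is unaffected. Decrypting the received ciphertext:
P[1]: S = E(K, 0xC) = 0x2; 0x7 ⊕ 0x2 = 0x5.
P[2]: S = E(K, 0x2) = 0x0; 0x1 ⊕ 0x0 = 0x1.
P[3]: S = E(K, 0x0) = 0xE; 0x9 ⊕ 0xE = 0x7.
P[4]: S = E(K, 0xE) = 0x4; 0xF ⊕ 0x4 = 0xB.
Blocks that differ from the original plaintext: P[2].

P[1] = 0x5, P[2] = 0x1, P[3] = 0x7, P[4] = 0xB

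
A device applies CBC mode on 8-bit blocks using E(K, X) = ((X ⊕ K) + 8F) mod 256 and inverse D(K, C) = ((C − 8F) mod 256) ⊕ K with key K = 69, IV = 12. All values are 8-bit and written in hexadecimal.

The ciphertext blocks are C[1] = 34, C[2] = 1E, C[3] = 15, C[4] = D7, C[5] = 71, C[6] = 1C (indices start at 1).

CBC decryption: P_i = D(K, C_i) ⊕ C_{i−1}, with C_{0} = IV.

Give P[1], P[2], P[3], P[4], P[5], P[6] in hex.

P[1] = DE, P[2] = D2, P[3] = F1, P[4] = 34, P[5] = 5C, P[6] = 95

P[1]: D(K, 34) = CC; CC ⊕ 12 = DE.
P[2]: D(K, 1E) = E6; E6 ⊕ 34 = D2.
P[3]: D(K, 15) = EF; EF ⊕ 1E = F1.
P[4]: D(K, D7) = 21; 21 ⊕ 15 = 34.
P[5]: D(K, 71) = 8B; 8B ⊕ D7 = 5C.
P[6]: D(K, 1C) = E4; E4 ⊕ 71 = 95.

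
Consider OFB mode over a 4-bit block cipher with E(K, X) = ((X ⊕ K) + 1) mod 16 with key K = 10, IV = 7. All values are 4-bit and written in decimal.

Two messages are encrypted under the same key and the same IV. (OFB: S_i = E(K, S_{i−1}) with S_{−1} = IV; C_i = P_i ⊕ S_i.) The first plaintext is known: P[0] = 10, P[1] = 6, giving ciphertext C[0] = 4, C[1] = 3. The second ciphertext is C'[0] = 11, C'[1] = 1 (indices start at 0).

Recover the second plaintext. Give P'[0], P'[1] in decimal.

P'[0] = 5, P'[1] = 4

In OFB with a reused IV, both messages share the same keystream S_i, so C_i ⊕ C'_i = P_i ⊕ P'_i and thus P'_i = P_i ⊕ C_i ⊕ C'_i.
P'[0]: 10 ⊕ 4 ⊕ 11 = 5.
P'[1]: 6 ⊕ 3 ⊕ 1 = 4.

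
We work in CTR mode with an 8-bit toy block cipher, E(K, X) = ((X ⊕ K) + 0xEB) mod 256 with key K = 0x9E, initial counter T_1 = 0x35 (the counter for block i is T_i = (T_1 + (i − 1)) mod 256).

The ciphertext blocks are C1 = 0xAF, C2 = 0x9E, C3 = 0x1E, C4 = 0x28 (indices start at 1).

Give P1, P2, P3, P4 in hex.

CTR decryption: S_i = E(K, T_i) where T_i is the counter for block i; P_i = C_i ⊕ S_i.
P1: T = 0x35, S = E(K, T) = 0x96; 0xAF ⊕ 0x96 = 0x39.
P2: T = 0x36, S = E(K, T) = 0x93; 0x9E ⊕ 0x93 = 0x0D.
P3: T = 0x37, S = E(K, T) = 0x94; 0x1E ⊕ 0x94 = 0x8A.
P4: T = 0x38, S = E(K, T) = 0x91; 0x28 ⊕ 0x91 = 0xB9.

P1 = 0x39, P2 = 0x0D, P3 = 0x8A, P4 = 0xB9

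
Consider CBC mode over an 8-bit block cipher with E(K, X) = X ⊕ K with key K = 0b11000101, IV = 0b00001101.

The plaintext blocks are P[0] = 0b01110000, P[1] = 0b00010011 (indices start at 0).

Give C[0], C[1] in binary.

C[0] = 0b10111000, C[1] = 0b01101110

CBC encryption: C_i = E(K, P_i ⊕ C_{i−1}), with C_{−1} = IV.
C[0]: P[0] ⊕ 0b00001101 = 0b01111101; E(K, 0b01111101) = 0b10111000.
C[1]: P[1] ⊕ 0b10111000 = 0b10101011; E(K, 0b10101011) = 0b01101110.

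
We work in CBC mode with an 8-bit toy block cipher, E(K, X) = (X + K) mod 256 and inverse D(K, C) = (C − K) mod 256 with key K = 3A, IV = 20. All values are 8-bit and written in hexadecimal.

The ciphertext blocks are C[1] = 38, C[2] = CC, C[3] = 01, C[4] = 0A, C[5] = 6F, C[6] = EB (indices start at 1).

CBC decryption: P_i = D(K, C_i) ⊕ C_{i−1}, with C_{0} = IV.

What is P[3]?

P[3]: D(K, 01) = C7; C7 ⊕ CC = 0B.

P[3] = 0B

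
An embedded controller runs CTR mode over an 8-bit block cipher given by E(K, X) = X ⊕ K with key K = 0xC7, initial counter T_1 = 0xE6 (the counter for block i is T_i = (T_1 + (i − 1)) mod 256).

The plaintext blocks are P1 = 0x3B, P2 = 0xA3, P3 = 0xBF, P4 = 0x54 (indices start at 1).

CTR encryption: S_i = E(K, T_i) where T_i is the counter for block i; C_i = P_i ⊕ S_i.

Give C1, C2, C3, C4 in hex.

C1 = 0x1A, C2 = 0x83, C3 = 0x90, C4 = 0x7A

C1: T = 0xE6, S = E(K, T) = 0x21; 0x3B ⊕ 0x21 = 0x1A.
C2: T = 0xE7, S = E(K, T) = 0x20; 0xA3 ⊕ 0x20 = 0x83.
C3: T = 0xE8, S = E(K, T) = 0x2F; 0xBF ⊕ 0x2F = 0x90.
C4: T = 0xE9, S = E(K, T) = 0x2E; 0x54 ⊕ 0x2E = 0x7A.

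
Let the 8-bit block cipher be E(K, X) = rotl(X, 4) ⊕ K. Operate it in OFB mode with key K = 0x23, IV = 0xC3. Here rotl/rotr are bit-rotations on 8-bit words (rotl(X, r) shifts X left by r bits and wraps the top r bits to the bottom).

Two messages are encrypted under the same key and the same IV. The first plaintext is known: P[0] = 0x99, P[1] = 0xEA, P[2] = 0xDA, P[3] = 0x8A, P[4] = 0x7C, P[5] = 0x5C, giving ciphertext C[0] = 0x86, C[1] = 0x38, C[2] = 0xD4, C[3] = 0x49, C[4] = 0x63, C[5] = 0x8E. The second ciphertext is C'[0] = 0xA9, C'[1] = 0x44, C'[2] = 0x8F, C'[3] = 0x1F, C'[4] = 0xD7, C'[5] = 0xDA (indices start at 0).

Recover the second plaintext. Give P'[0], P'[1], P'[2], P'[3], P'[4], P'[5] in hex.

In OFB with a reused IV, both messages share the same keystream S_i, so C_i ⊕ C'_i = P_i ⊕ P'_i and thus P'_i = P_i ⊕ C_i ⊕ C'_i.
P'[0]: 0x99 ⊕ 0x86 ⊕ 0xA9 = 0xB6.
P'[1]: 0xEA ⊕ 0x38 ⊕ 0x44 = 0x96.
P'[2]: 0xDA ⊕ 0xD4 ⊕ 0x8F = 0x81.
P'[3]: 0x8A ⊕ 0x49 ⊕ 0x1F = 0xDC.
P'[4]: 0x7C ⊕ 0x63 ⊕ 0xD7 = 0xC8.
P'[5]: 0x5C ⊕ 0x8E ⊕ 0xDA = 0x08.

P'[0] = 0xB6, P'[1] = 0x96, P'[2] = 0x81, P'[3] = 0xDC, P'[4] = 0xC8, P'[5] = 0x08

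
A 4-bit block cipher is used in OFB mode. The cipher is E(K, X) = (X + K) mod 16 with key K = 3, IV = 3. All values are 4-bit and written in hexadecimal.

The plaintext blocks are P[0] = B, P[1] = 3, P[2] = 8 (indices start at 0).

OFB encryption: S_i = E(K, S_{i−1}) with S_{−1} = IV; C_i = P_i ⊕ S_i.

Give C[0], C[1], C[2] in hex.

C[0]: S = E(K, 3) = 6; B ⊕ 6 = D.
C[1]: S = E(K, 6) = 9; 3 ⊕ 9 = A.
C[2]: S = E(K, 9) = C; 8 ⊕ C = 4.

C[0] = D, C[1] = A, C[2] = 4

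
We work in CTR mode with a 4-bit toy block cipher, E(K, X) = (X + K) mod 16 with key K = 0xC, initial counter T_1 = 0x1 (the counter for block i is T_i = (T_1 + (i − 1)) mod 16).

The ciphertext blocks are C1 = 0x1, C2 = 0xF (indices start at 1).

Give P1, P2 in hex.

P1 = 0xC, P2 = 0x1

CTR decryption: S_i = E(K, T_i) where T_i is the counter for block i; P_i = C_i ⊕ S_i.
P1: T = 0x1, S = E(K, T) = 0xD; 0x1 ⊕ 0xD = 0xC.
P2: T = 0x2, S = E(K, T) = 0xE; 0xF ⊕ 0xE = 0x1.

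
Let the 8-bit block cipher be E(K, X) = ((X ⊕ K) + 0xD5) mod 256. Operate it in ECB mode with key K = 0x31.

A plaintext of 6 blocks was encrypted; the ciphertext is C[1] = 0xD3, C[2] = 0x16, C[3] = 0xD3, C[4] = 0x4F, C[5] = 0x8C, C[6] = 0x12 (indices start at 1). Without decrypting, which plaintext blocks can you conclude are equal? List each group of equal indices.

P[1] = P[3]

ECB encrypts each block independently with the same key, so equal ciphertext blocks imply equal plaintext blocks.
C[1] = C[3] = 0xD3, so P[1] = P[3].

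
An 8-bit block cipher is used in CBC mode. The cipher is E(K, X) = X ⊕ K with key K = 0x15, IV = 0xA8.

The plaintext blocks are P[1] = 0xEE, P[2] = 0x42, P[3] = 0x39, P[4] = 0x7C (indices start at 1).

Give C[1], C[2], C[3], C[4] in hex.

CBC encryption: C_i = E(K, P_i ⊕ C_{i−1}), with C_{0} = IV.
C[1]: P[1] ⊕ 0xA8 = 0x46; E(K, 0x46) = 0x53.
C[2]: P[2] ⊕ 0x53 = 0x11; E(K, 0x11) = 0x04.
C[3]: P[3] ⊕ 0x04 = 0x3D; E(K, 0x3D) = 0x28.
C[4]: P[4] ⊕ 0x28 = 0x54; E(K, 0x54) = 0x41.

C[1] = 0x53, C[2] = 0x04, C[3] = 0x28, C[4] = 0x41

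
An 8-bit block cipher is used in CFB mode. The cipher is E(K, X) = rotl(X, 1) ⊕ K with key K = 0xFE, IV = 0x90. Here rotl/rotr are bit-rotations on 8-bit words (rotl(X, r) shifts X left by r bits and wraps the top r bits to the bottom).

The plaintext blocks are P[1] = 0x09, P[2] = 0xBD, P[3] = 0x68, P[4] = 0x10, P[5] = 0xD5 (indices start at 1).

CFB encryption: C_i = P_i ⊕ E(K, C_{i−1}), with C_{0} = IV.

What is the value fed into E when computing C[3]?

0xEE

C[1]: E(K, 0x90) = 0xDF; 0x09 ⊕ 0xDF = 0xD6.
C[2]: E(K, 0xD6) = 0x53; 0xBD ⊕ 0x53 = 0xEE.
C[3]: E(K, 0xEE) = 0x23; 0x68 ⊕ 0x23 = 0x4B.
So the input to E for block [3] is 0xEE.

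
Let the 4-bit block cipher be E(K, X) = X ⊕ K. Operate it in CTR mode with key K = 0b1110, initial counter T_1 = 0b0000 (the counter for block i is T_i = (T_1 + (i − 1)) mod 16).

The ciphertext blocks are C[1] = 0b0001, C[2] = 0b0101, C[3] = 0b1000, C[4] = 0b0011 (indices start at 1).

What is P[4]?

CTR decryption: S_i = E(K, T_i) where T_i is the counter for block i; P_i = C_i ⊕ S_i.
P[4]: T = 0b0011, S = E(K, T) = 0b1101; 0b0011 ⊕ 0b1101 = 0b1110.

P[4] = 0b1110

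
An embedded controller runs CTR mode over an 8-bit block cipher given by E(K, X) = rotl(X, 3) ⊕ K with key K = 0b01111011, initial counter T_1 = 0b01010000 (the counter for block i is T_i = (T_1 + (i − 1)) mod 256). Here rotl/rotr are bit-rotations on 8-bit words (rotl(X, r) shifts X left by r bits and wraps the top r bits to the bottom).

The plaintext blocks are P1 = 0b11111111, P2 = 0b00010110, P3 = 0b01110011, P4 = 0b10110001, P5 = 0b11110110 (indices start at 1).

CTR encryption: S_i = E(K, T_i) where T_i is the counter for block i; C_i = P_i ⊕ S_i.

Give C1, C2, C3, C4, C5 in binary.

C1: T = 0b01010000, S = E(K, T) = 0b11111001; 0b11111111 ⊕ 0b11111001 = 0b00000110.
C2: T = 0b01010001, S = E(K, T) = 0b11110001; 0b00010110 ⊕ 0b11110001 = 0b11100111.
C3: T = 0b01010010, S = E(K, T) = 0b11101001; 0b01110011 ⊕ 0b11101001 = 0b10011010.
C4: T = 0b01010011, S = E(K, T) = 0b11100001; 0b10110001 ⊕ 0b11100001 = 0b01010000.
C5: T = 0b01010100, S = E(K, T) = 0b11011001; 0b11110110 ⊕ 0b11011001 = 0b00101111.

C1 = 0b00000110, C2 = 0b11100111, C3 = 0b10011010, C4 = 0b01010000, C5 = 0b00101111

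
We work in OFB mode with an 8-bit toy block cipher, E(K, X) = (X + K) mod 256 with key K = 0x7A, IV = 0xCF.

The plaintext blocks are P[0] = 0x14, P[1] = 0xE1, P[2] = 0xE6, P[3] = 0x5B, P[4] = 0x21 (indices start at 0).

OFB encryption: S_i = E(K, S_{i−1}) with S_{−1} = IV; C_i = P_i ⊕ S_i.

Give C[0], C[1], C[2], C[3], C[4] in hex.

C[0]: S = E(K, 0xCF) = 0x49; 0x14 ⊕ 0x49 = 0x5D.
C[1]: S = E(K, 0x49) = 0xC3; 0xE1 ⊕ 0xC3 = 0x22.
C[2]: S = E(K, 0xC3) = 0x3D; 0xE6 ⊕ 0x3D = 0xDB.
C[3]: S = E(K, 0x3D) = 0xB7; 0x5B ⊕ 0xB7 = 0xEC.
C[4]: S = E(K, 0xB7) = 0x31; 0x21 ⊕ 0x31 = 0x10.

C[0] = 0x5D, C[1] = 0x22, C[2] = 0xDB, C[3] = 0xEC, C[4] = 0x10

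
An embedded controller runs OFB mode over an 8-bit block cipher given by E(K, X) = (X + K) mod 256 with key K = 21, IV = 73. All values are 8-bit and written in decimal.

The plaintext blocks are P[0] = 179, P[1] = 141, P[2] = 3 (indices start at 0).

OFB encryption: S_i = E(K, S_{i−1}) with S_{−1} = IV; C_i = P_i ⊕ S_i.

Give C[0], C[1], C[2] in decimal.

C[0] = 237, C[1] = 254, C[2] = 139

C[0]: S = E(K, 73) = 94; 179 ⊕ 94 = 237.
C[1]: S = E(K, 94) = 115; 141 ⊕ 115 = 254.
C[2]: S = E(K, 115) = 136; 3 ⊕ 136 = 139.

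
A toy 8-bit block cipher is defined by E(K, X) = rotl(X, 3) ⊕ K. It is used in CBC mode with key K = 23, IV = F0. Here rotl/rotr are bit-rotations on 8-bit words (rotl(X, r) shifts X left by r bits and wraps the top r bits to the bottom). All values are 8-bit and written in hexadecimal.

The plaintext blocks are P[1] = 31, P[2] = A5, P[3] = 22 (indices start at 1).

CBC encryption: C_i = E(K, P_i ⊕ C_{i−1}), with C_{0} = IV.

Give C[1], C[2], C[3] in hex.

C[1]: P[1] ⊕ F0 = C1; E(K, C1) = 2D.
C[2]: P[2] ⊕ 2D = 88; E(K, 88) = 67.
C[3]: P[3] ⊕ 67 = 45; E(K, 45) = 09.

C[1] = 2D, C[2] = 67, C[3] = 09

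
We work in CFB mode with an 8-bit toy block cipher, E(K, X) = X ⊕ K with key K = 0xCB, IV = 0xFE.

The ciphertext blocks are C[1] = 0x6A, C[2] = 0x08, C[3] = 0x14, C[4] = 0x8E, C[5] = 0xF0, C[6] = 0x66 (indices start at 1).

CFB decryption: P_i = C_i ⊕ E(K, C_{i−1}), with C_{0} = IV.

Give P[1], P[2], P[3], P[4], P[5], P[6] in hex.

P[1]: E(K, 0xFE) = 0x35; 0x6A ⊕ 0x35 = 0x5F.
P[2]: E(K, 0x6A) = 0xA1; 0x08 ⊕ 0xA1 = 0xA9.
P[3]: E(K, 0x08) = 0xC3; 0x14 ⊕ 0xC3 = 0xD7.
P[4]: E(K, 0x14) = 0xDF; 0x8E ⊕ 0xDF = 0x51.
P[5]: E(K, 0x8E) = 0x45; 0xF0 ⊕ 0x45 = 0xB5.
P[6]: E(K, 0xF0) = 0x3B; 0x66 ⊕ 0x3B = 0x5D.

P[1] = 0x5F, P[2] = 0xA9, P[3] = 0xD7, P[4] = 0x51, P[5] = 0xB5, P[6] = 0x5D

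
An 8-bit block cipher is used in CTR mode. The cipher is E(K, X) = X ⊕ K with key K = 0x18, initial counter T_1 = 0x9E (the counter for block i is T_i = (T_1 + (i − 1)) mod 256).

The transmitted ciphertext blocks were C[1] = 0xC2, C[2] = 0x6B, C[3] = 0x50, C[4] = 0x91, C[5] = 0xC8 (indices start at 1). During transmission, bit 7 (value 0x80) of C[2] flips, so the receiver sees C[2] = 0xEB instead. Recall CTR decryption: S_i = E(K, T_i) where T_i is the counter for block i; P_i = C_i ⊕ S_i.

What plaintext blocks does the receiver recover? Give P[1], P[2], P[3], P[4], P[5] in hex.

P[1] = 0x44, P[2] = 0x6C, P[3] = 0xE8, P[4] = 0x28, P[5] = 0x72

Only C[2] changed, to 0xEB. In CTR, a change in C_i flips the same bit in P_i only; the keystream is unaffected. Decrypting the received ciphertext:
P[1]: T = 0x9E, S = E(K, T) = 0x86; 0xC2 ⊕ 0x86 = 0x44.
P[2]: T = 0x9F, S = E(K, T) = 0x87; 0xEB ⊕ 0x87 = 0x6C.
P[3]: T = 0xA0, S = E(K, T) = 0xB8; 0x50 ⊕ 0xB8 = 0xE8.
P[4]: T = 0xA1, S = E(K, T) = 0xB9; 0x91 ⊕ 0xB9 = 0x28.
P[5]: T = 0xA2, S = E(K, T) = 0xBA; 0xC8 ⊕ 0xBA = 0x72.
Blocks that differ from the original plaintext: P[2].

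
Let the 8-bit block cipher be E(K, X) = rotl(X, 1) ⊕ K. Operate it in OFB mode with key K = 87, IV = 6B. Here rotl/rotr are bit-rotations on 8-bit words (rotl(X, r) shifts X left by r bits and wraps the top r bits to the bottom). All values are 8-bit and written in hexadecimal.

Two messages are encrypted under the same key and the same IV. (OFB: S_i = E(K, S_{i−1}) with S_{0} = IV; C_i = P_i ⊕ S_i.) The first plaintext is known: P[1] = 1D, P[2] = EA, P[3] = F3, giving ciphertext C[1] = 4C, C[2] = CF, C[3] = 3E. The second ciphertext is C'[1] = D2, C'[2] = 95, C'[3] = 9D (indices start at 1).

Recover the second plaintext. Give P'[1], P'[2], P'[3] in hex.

P'[1] = 83, P'[2] = B0, P'[3] = 50

In OFB with a reused IV, both messages share the same keystream S_i, so C_i ⊕ C'_i = P_i ⊕ P'_i and thus P'_i = P_i ⊕ C_i ⊕ C'_i.
P'[1]: 1D ⊕ 4C ⊕ D2 = 83.
P'[2]: EA ⊕ CF ⊕ 95 = B0.
P'[3]: F3 ⊕ 3E ⊕ 9D = 50.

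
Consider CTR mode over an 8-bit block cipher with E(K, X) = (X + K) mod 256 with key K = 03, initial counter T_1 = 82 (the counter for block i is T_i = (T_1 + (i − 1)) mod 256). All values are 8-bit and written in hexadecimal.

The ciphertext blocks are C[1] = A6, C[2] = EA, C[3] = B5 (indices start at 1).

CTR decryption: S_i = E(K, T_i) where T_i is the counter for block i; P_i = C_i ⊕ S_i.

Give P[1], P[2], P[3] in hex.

P[1] = 23, P[2] = 6C, P[3] = 32

P[1]: T = 82, S = E(K, T) = 85; A6 ⊕ 85 = 23.
P[2]: T = 83, S = E(K, T) = 86; EA ⊕ 86 = 6C.
P[3]: T = 84, S = E(K, T) = 87; B5 ⊕ 87 = 32.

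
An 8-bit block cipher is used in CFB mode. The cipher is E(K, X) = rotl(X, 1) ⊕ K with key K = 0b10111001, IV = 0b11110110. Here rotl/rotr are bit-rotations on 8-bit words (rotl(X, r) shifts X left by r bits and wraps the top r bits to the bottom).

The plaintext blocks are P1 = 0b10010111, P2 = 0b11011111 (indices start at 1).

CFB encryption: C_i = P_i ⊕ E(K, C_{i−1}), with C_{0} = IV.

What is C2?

C1: E(K, 0b11110110) = 0b01010100; 0b10010111 ⊕ 0b01010100 = 0b11000011.
C2: E(K, 0b11000011) = 0b00111110; 0b11011111 ⊕ 0b00111110 = 0b11100001.

C2 = 0b11100001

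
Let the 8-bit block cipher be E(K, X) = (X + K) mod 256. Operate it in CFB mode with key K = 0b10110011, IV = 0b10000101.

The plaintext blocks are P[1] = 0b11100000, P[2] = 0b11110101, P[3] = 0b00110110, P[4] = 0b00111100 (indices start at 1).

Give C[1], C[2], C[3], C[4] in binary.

C[1] = 0b11011000, C[2] = 0b01111110, C[3] = 0b00000111, C[4] = 0b10000110

CFB encryption: C_i = P_i ⊕ E(K, C_{i−1}), with C_{0} = IV.
C[1]: E(K, 0b10000101) = 0b00111000; 0b11100000 ⊕ 0b00111000 = 0b11011000.
C[2]: E(K, 0b11011000) = 0b10001011; 0b11110101 ⊕ 0b10001011 = 0b01111110.
C[3]: E(K, 0b01111110) = 0b00110001; 0b00110110 ⊕ 0b00110001 = 0b00000111.
C[4]: E(K, 0b00000111) = 0b10111010; 0b00111100 ⊕ 0b10111010 = 0b10000110.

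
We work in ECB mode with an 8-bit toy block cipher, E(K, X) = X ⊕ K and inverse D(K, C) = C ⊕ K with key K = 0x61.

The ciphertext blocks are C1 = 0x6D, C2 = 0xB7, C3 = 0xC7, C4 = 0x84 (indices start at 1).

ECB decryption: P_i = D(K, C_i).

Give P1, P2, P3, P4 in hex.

P1: D(K, 0x6D) = 0x0C.
P2: D(K, 0xB7) = 0xD6.
P3: D(K, 0xC7) = 0xA6.
P4: D(K, 0x84) = 0xE5.

P1 = 0x0C, P2 = 0xD6, P3 = 0xA6, P4 = 0xE5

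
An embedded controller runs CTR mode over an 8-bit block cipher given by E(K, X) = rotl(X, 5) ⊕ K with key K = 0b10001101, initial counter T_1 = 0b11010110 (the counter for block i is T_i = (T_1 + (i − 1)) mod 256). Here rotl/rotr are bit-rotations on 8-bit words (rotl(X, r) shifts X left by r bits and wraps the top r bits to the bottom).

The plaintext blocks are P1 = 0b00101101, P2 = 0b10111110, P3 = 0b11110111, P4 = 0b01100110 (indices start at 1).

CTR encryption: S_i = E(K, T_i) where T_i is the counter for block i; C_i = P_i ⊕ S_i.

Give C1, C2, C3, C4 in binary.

C1: T = 0b11010110, S = E(K, T) = 0b01010111; 0b00101101 ⊕ 0b01010111 = 0b01111010.
C2: T = 0b11010111, S = E(K, T) = 0b01110111; 0b10111110 ⊕ 0b01110111 = 0b11001001.
C3: T = 0b11011000, S = E(K, T) = 0b10010110; 0b11110111 ⊕ 0b10010110 = 0b01100001.
C4: T = 0b11011001, S = E(K, T) = 0b10110110; 0b01100110 ⊕ 0b10110110 = 0b11010000.

C1 = 0b01111010, C2 = 0b11001001, C3 = 0b01100001, C4 = 0b11010000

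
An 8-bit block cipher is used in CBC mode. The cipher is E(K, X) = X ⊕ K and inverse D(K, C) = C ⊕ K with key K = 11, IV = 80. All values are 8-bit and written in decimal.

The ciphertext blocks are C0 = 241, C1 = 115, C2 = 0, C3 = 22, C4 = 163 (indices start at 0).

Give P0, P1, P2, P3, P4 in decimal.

CBC decryption: P_i = D(K, C_i) ⊕ C_{i−1}, with C_{−1} = IV.
P0: D(K, 241) = 250; 250 ⊕ 80 = 170.
P1: D(K, 115) = 120; 120 ⊕ 241 = 137.
P2: D(K, 0) = 11; 11 ⊕ 115 = 120.
P3: D(K, 22) = 29; 29 ⊕ 0 = 29.
P4: D(K, 163) = 168; 168 ⊕ 22 = 190.

P0 = 170, P1 = 137, P2 = 120, P3 = 29, P4 = 190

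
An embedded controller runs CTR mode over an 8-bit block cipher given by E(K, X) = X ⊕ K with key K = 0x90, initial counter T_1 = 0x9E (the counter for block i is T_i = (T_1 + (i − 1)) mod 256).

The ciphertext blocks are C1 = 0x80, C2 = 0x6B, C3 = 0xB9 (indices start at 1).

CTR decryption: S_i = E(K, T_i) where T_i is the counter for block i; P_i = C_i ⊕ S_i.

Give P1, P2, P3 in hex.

P1 = 0x8E, P2 = 0x64, P3 = 0x89

P1: T = 0x9E, S = E(K, T) = 0x0E; 0x80 ⊕ 0x0E = 0x8E.
P2: T = 0x9F, S = E(K, T) = 0x0F; 0x6B ⊕ 0x0F = 0x64.
P3: T = 0xA0, S = E(K, T) = 0x30; 0xB9 ⊕ 0x30 = 0x89.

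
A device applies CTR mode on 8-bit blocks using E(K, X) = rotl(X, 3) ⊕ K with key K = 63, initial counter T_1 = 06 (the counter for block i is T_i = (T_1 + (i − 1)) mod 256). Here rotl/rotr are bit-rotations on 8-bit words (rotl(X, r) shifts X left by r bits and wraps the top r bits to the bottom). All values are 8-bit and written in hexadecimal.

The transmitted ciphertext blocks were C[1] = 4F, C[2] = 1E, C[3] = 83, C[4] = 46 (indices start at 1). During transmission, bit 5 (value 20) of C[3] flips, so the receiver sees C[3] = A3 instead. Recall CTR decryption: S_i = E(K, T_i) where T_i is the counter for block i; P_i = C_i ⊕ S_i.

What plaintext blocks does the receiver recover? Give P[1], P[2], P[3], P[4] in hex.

Only C[3] changed, to A3. In CTR, a change in C_i flips the same bit in P_i only; the keystream is unaffected. Decrypting the received ciphertext:
P[1]: T = 06, S = E(K, T) = 53; 4F ⊕ 53 = 1C.
P[2]: T = 07, S = E(K, T) = 5B; 1E ⊕ 5B = 45.
P[3]: T = 08, S = E(K, T) = 23; A3 ⊕ 23 = 80.
P[4]: T = 09, S = E(K, T) = 2B; 46 ⊕ 2B = 6D.
Blocks that differ from the original plaintext: P[3].

P[1] = 1C, P[2] = 45, P[3] = 80, P[4] = 6D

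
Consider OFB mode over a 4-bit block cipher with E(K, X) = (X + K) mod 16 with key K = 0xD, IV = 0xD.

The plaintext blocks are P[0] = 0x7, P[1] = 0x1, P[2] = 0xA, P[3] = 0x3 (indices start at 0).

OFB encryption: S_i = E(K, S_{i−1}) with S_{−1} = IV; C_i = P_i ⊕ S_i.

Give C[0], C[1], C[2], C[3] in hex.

C[0]: S = E(K, 0xD) = 0xA; 0x7 ⊕ 0xA = 0xD.
C[1]: S = E(K, 0xA) = 0x7; 0x1 ⊕ 0x7 = 0x6.
C[2]: S = E(K, 0x7) = 0x4; 0xA ⊕ 0x4 = 0xE.
C[3]: S = E(K, 0x4) = 0x1; 0x3 ⊕ 0x1 = 0x2.

C[0] = 0xD, C[1] = 0x6, C[2] = 0xE, C[3] = 0x2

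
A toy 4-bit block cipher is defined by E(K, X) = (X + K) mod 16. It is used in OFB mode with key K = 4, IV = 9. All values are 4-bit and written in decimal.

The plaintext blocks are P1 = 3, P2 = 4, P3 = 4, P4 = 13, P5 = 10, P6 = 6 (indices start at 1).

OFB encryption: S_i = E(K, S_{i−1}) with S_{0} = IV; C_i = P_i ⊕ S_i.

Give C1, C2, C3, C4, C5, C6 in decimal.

C1: S = E(K, 9) = 13; 3 ⊕ 13 = 14.
C2: S = E(K, 13) = 1; 4 ⊕ 1 = 5.
C3: S = E(K, 1) = 5; 4 ⊕ 5 = 1.
C4: S = E(K, 5) = 9; 13 ⊕ 9 = 4.
C5: S = E(K, 9) = 13; 10 ⊕ 13 = 7.
C6: S = E(K, 13) = 1; 6 ⊕ 1 = 7.

C1 = 14, C2 = 5, C3 = 1, C4 = 4, C5 = 7, C6 = 7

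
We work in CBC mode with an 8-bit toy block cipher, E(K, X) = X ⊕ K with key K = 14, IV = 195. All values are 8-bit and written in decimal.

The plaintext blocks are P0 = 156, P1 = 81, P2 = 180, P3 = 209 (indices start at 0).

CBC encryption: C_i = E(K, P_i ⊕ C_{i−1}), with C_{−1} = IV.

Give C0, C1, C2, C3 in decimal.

C0 = 81, C1 = 14, C2 = 180, C3 = 107

C0: P0 ⊕ 195 = 95; E(K, 95) = 81.
C1: P1 ⊕ 81 = 0; E(K, 0) = 14.
C2: P2 ⊕ 14 = 186; E(K, 186) = 180.
C3: P3 ⊕ 180 = 101; E(K, 101) = 107.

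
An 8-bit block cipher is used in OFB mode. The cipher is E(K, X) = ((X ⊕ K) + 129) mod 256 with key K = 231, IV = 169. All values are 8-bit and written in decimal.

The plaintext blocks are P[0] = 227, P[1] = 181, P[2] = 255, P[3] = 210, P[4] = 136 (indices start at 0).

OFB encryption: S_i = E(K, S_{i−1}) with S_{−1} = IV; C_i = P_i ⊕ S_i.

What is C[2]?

C[2] = 48

C[0]: S = E(K, 169) = 207; 227 ⊕ 207 = 44.
C[1]: S = E(K, 207) = 169; 181 ⊕ 169 = 28.
C[2]: S = E(K, 169) = 207; 255 ⊕ 207 = 48.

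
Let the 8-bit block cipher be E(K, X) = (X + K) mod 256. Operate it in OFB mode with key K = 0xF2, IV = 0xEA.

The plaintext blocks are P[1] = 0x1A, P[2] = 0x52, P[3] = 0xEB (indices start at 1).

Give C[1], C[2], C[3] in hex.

OFB encryption: S_i = E(K, S_{i−1}) with S_{0} = IV; C_i = P_i ⊕ S_i.
C[1]: S = E(K, 0xEA) = 0xDC; 0x1A ⊕ 0xDC = 0xC6.
C[2]: S = E(K, 0xDC) = 0xCE; 0x52 ⊕ 0xCE = 0x9C.
C[3]: S = E(K, 0xCE) = 0xC0; 0xEB ⊕ 0xC0 = 0x2B.

C[1] = 0xC6, C[2] = 0x9C, C[3] = 0x2B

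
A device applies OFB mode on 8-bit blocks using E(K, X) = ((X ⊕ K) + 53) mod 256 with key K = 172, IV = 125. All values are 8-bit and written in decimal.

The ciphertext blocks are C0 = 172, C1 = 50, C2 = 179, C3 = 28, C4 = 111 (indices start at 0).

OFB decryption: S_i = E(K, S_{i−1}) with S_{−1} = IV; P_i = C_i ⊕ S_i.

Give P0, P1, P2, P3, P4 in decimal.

P0: S = E(K, 125) = 6; 172 ⊕ 6 = 170.
P1: S = E(K, 6) = 223; 50 ⊕ 223 = 237.
P2: S = E(K, 223) = 168; 179 ⊕ 168 = 27.
P3: S = E(K, 168) = 57; 28 ⊕ 57 = 37.
P4: S = E(K, 57) = 202; 111 ⊕ 202 = 165.

P0 = 170, P1 = 237, P2 = 27, P3 = 37, P4 = 165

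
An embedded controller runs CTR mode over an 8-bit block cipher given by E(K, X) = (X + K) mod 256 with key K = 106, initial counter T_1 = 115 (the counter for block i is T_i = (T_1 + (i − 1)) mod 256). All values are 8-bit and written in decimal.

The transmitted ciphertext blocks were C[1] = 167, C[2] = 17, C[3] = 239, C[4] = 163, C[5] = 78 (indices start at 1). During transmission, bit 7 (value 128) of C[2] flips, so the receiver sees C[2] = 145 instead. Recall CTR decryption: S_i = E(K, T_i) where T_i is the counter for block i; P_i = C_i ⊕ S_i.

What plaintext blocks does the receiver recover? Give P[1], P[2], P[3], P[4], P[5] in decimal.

P[1] = 122, P[2] = 79, P[3] = 48, P[4] = 67, P[5] = 175

Only C[2] changed, to 145. In CTR, a change in C_i flips the same bit in P_i only; the keystream is unaffected. Decrypting the received ciphertext:
P[1]: T = 115, S = E(K, T) = 221; 167 ⊕ 221 = 122.
P[2]: T = 116, S = E(K, T) = 222; 145 ⊕ 222 = 79.
P[3]: T = 117, S = E(K, T) = 223; 239 ⊕ 223 = 48.
P[4]: T = 118, S = E(K, T) = 224; 163 ⊕ 224 = 67.
P[5]: T = 119, S = E(K, T) = 225; 78 ⊕ 225 = 175.
Blocks that differ from the original plaintext: P[2].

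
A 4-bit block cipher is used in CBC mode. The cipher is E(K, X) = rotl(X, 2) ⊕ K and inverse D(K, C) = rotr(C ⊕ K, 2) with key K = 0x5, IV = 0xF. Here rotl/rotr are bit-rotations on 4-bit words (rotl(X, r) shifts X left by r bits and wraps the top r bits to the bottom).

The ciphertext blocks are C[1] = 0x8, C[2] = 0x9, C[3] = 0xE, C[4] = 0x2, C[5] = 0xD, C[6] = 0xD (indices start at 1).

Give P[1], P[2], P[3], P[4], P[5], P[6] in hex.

P[1] = 0x8, P[2] = 0xB, P[3] = 0x7, P[4] = 0x3, P[5] = 0x0, P[6] = 0xF

CBC decryption: P_i = D(K, C_i) ⊕ C_{i−1}, with C_{0} = IV.
P[1]: D(K, 0x8) = 0x7; 0x7 ⊕ 0xF = 0x8.
P[2]: D(K, 0x9) = 0x3; 0x3 ⊕ 0x8 = 0xB.
P[3]: D(K, 0xE) = 0xE; 0xE ⊕ 0x9 = 0x7.
P[4]: D(K, 0x2) = 0xD; 0xD ⊕ 0xE = 0x3.
P[5]: D(K, 0xD) = 0x2; 0x2 ⊕ 0x2 = 0x0.
P[6]: D(K, 0xD) = 0x2; 0x2 ⊕ 0xD = 0xF.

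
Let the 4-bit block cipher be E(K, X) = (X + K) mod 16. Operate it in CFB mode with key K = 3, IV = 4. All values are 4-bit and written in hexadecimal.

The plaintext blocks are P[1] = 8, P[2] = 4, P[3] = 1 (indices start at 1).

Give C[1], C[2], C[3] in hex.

CFB encryption: C_i = P_i ⊕ E(K, C_{i−1}), with C_{0} = IV.
C[1]: E(K, 4) = 7; 8 ⊕ 7 = F.
C[2]: E(K, F) = 2; 4 ⊕ 2 = 6.
C[3]: E(K, 6) = 9; 1 ⊕ 9 = 8.

C[1] = F, C[2] = 6, C[3] = 8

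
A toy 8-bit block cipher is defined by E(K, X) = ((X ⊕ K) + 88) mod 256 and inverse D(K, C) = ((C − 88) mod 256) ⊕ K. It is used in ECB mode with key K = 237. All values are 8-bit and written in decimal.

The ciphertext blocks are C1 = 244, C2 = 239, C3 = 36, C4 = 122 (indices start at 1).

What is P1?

ECB decryption: P_i = D(K, C_i).
P1: D(K, 244) = 113.

P1 = 113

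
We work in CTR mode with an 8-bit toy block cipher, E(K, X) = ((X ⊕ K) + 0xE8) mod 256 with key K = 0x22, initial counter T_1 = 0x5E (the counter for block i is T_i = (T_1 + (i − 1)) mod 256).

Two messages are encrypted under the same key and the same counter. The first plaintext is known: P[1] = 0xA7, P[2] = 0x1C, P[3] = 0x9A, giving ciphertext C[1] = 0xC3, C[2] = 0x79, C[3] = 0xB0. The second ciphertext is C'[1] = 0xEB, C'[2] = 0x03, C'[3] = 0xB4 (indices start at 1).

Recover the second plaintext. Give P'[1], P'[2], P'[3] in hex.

P'[1] = 0x8F, P'[2] = 0x66, P'[3] = 0x9E

In CTR with a reused counter, both messages share the same keystream S_i, so C_i ⊕ C'_i = P_i ⊕ P'_i and thus P'_i = P_i ⊕ C_i ⊕ C'_i.
P'[1]: 0xA7 ⊕ 0xC3 ⊕ 0xEB = 0x8F.
P'[2]: 0x1C ⊕ 0x79 ⊕ 0x03 = 0x66.
P'[3]: 0x9A ⊕ 0xB0 ⊕ 0xB4 = 0x9E.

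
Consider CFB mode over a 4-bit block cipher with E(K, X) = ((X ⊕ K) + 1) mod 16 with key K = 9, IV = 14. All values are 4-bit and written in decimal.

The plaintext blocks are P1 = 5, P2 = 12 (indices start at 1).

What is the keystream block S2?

5

CFB encryption: C_i = P_i ⊕ E(K, C_{i−1}), with C_{0} = IV.
C1: E(K, 14) = 8; 5 ⊕ 8 = 13.
C2: E(K, 13) = 5; 12 ⊕ 5 = 9.
So S2 = 5.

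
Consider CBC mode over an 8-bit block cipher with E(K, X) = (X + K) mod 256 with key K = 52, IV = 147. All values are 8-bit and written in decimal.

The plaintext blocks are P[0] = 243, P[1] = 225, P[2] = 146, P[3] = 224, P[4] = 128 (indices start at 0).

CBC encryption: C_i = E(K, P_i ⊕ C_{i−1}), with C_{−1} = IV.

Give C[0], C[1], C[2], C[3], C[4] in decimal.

C[0] = 148, C[1] = 169, C[2] = 111, C[3] = 195, C[4] = 119

C[0]: P[0] ⊕ 147 = 96; E(K, 96) = 148.
C[1]: P[1] ⊕ 148 = 117; E(K, 117) = 169.
C[2]: P[2] ⊕ 169 = 59; E(K, 59) = 111.
C[3]: P[3] ⊕ 111 = 143; E(K, 143) = 195.
C[4]: P[4] ⊕ 195 = 67; E(K, 67) = 119.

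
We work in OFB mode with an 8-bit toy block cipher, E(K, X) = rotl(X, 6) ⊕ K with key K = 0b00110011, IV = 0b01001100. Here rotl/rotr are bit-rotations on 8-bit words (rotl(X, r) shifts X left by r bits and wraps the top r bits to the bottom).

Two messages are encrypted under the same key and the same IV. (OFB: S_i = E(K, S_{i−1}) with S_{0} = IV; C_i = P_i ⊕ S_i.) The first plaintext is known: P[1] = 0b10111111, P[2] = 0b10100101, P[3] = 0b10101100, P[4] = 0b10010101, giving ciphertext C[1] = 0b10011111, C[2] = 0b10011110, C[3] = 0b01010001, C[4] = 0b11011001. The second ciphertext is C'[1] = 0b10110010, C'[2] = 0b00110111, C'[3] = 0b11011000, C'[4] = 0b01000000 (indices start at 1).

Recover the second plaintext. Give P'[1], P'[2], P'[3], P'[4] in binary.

In OFB with a reused IV, both messages share the same keystream S_i, so C_i ⊕ C'_i = P_i ⊕ P'_i and thus P'_i = P_i ⊕ C_i ⊕ C'_i.
P'[1]: 0b10111111 ⊕ 0b10011111 ⊕ 0b10110010 = 0b10010010.
P'[2]: 0b10100101 ⊕ 0b10011110 ⊕ 0b00110111 = 0b00001100.
P'[3]: 0b10101100 ⊕ 0b01010001 ⊕ 0b11011000 = 0b00100101.
P'[4]: 0b10010101 ⊕ 0b11011001 ⊕ 0b01000000 = 0b00001100.

P'[1] = 0b10010010, P'[2] = 0b00001100, P'[3] = 0b00100101, P'[4] = 0b00001100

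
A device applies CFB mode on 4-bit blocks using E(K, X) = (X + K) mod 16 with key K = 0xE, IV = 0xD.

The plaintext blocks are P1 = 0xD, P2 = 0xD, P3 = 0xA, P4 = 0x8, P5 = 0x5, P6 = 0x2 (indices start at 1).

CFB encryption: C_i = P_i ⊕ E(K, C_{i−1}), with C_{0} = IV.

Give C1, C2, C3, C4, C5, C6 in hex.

C1 = 0x6, C2 = 0x9, C3 = 0xD, C4 = 0x3, C5 = 0x4, C6 = 0x0

C1: E(K, 0xD) = 0xB; 0xD ⊕ 0xB = 0x6.
C2: E(K, 0x6) = 0x4; 0xD ⊕ 0x4 = 0x9.
C3: E(K, 0x9) = 0x7; 0xA ⊕ 0x7 = 0xD.
C4: E(K, 0xD) = 0xB; 0x8 ⊕ 0xB = 0x3.
C5: E(K, 0x3) = 0x1; 0x5 ⊕ 0x1 = 0x4.
C6: E(K, 0x4) = 0x2; 0x2 ⊕ 0x2 = 0x0.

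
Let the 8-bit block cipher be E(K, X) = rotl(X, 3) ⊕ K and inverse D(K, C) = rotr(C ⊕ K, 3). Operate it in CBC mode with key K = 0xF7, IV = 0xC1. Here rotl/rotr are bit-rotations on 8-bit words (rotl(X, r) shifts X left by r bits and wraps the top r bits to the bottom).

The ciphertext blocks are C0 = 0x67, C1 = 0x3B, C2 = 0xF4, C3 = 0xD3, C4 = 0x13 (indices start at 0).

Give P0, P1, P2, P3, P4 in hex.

P0 = 0xD3, P1 = 0xFE, P2 = 0x5B, P3 = 0x70, P4 = 0x4F

CBC decryption: P_i = D(K, C_i) ⊕ C_{i−1}, with C_{−1} = IV.
P0: D(K, 0x67) = 0x12; 0x12 ⊕ 0xC1 = 0xD3.
P1: D(K, 0x3B) = 0x99; 0x99 ⊕ 0x67 = 0xFE.
P2: D(K, 0xF4) = 0x60; 0x60 ⊕ 0x3B = 0x5B.
P3: D(K, 0xD3) = 0x84; 0x84 ⊕ 0xF4 = 0x70.
P4: D(K, 0x13) = 0x9C; 0x9C ⊕ 0xD3 = 0x4F.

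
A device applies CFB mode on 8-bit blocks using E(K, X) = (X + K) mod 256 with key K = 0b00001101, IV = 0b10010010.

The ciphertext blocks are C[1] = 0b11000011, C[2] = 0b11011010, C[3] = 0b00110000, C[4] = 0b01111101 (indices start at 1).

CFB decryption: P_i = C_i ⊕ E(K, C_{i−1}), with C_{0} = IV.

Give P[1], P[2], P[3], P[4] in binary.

P[1] = 0b01011100, P[2] = 0b00001010, P[3] = 0b11010111, P[4] = 0b01000000

P[1]: E(K, 0b10010010) = 0b10011111; 0b11000011 ⊕ 0b10011111 = 0b01011100.
P[2]: E(K, 0b11000011) = 0b11010000; 0b11011010 ⊕ 0b11010000 = 0b00001010.
P[3]: E(K, 0b11011010) = 0b11100111; 0b00110000 ⊕ 0b11100111 = 0b11010111.
P[4]: E(K, 0b00110000) = 0b00111101; 0b01111101 ⊕ 0b00111101 = 0b01000000.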